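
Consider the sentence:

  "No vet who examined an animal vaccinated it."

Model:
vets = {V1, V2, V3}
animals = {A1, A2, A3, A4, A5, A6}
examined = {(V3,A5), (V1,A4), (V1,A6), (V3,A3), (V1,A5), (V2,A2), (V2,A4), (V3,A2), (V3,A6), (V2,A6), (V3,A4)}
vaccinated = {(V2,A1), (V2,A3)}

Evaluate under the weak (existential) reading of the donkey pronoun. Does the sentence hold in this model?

True

"it" takes "an animal" as antecedent — a donkey pronoun bound across the clause boundary.
Truth condition: for no (v,a) with examined(v,a) does vaccinated(v,a) hold.
Restrictor pairs — does the scope hold? (V1,A4):fails  (V1,A5):fails  (V1,A6):fails  (V2,A2):fails  (V2,A4):fails  (V2,A6):fails  (V3,A2):fails  (V3,A3):fails  (V3,A4):fails  (V3,A5):fails  (V3,A6):fails
Scope holds for no restrictor pair, so the sentence is true.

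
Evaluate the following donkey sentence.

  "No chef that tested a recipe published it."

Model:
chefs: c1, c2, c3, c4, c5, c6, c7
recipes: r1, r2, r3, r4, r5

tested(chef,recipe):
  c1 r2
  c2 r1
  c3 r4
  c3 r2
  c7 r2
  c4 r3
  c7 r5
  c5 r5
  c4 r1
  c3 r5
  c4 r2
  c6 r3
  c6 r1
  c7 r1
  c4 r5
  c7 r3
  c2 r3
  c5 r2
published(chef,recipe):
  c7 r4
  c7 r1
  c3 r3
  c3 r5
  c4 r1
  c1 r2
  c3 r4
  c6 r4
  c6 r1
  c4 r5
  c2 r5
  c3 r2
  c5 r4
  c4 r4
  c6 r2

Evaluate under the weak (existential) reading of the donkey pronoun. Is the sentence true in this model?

False

"it" takes "a recipe" as antecedent — a donkey pronoun bound across the clause boundary.
Truth condition: for no (c,r) with tested(c,r) does published(c,r) hold.
Restrictor pairs — does the scope hold? (c1,r2):holds  (c2,r1):fails  (c2,r3):fails  (c3,r2):holds  (c3,r4):holds  (c3,r5):holds  (c4,r1):holds  (c4,r2):fails  (c4,r3):fails  (c4,r5):holds  (c5,r2):fails  (c5,r5):fails  (c6,r1):holds  (c6,r3):fails  (c7,r1):holds  (c7,r2):fails  (c7,r3):fails  (c7,r5):fails
Scope holds for 8 pair(s), so the sentence is false.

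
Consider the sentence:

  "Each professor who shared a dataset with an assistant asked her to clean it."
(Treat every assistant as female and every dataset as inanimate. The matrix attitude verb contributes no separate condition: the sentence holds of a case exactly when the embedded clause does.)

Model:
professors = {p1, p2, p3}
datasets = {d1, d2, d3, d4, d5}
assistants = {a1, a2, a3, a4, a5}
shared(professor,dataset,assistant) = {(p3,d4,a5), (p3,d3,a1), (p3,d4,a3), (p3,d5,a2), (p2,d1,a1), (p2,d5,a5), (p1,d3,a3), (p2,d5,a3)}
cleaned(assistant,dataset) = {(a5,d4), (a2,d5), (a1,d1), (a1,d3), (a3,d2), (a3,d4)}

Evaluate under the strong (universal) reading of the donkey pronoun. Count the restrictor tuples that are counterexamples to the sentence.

3

"her" takes "an assistant" as antecedent and "it" takes "a dataset"; both are donkey pronouns co-varying with the restrictor.
Strong reading: for every (p,d,a) with shared(p,d,a), cleaned(a,d).
Restrictor triples: (p1,d3,a3)→cleaned(a3,d3) ✗  (p2,d1,a1)→cleaned(a1,d1) ✓  (p2,d5,a3)→cleaned(a3,d5) ✗  (p2,d5,a5)→cleaned(a5,d5) ✗  (p3,d3,a1)→cleaned(a1,d3) ✓  (p3,d4,a3)→cleaned(a3,d4) ✓  (p3,d4,a5)→cleaned(a5,d4) ✓  (p3,d5,a2)→cleaned(a2,d5) ✓
Counterexamples (restrictor triples failing the scope): 3.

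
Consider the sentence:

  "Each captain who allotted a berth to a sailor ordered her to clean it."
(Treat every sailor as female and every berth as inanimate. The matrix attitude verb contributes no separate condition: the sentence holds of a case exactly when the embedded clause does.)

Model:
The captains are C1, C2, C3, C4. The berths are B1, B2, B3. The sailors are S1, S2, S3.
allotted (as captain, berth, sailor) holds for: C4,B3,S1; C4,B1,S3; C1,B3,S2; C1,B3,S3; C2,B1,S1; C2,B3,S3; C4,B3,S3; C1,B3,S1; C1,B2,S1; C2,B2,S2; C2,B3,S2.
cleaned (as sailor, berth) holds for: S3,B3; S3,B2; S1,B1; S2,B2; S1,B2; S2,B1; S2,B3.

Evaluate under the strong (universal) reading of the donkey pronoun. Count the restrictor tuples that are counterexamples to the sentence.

3

"her" takes "a sailor" as antecedent and "it" takes "a berth"; both are donkey pronouns co-varying with the restrictor.
Strong reading: for every (c,b,s) with allotted(c,b,s), cleaned(s,b).
Restrictor triples: (C1,B2,S1)→cleaned(S1,B2) ✓  (C1,B3,S1)→cleaned(S1,B3) ✗  (C1,B3,S2)→cleaned(S2,B3) ✓  (C1,B3,S3)→cleaned(S3,B3) ✓  (C2,B1,S1)→cleaned(S1,B1) ✓  (C2,B2,S2)→cleaned(S2,B2) ✓  (C2,B3,S2)→cleaned(S2,B3) ✓  (C2,B3,S3)→cleaned(S3,B3) ✓  (C4,B1,S3)→cleaned(S3,B1) ✗  (C4,B3,S1)→cleaned(S1,B3) ✗  (C4,B3,S3)→cleaned(S3,B3) ✓
Counterexamples (restrictor triples failing the scope): 3.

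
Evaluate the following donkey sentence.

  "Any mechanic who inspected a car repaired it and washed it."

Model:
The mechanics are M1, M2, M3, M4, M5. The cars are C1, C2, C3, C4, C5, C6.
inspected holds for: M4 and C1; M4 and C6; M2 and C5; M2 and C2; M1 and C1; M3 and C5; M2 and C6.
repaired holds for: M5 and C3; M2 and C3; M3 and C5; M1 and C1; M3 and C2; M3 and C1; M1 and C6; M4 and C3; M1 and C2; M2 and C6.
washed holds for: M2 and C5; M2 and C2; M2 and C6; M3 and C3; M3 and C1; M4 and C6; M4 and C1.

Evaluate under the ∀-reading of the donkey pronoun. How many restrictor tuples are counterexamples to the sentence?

"it" takes "a car" as antecedent — a donkey pronoun bound across the clause boundary.
Strong reading: for every (m,c) with inspected(m,c), repaired(m,c) ∧ washed(m,c).
Restrictor pairs: (M1,C1) ✗  (M2,C2) ✗  (M2,C5) ✗  (M2,C6) ✓  (M3,C5) ✗  (M4,C1) ✗  (M4,C6) ✗
Counterexamples (restrictor pairs failing the scope): 6.

6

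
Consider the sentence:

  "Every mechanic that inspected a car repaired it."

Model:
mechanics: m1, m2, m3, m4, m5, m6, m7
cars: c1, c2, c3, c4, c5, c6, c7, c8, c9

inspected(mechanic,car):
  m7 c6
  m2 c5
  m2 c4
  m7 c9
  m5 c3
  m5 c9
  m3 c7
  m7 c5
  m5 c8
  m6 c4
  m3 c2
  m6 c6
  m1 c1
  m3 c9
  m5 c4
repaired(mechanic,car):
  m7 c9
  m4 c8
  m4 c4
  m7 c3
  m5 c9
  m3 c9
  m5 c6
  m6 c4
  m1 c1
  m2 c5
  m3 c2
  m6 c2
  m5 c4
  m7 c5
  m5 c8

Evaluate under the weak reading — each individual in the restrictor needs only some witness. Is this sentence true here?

"it" takes "a car" as antecedent — a donkey pronoun bound across the clause boundary.
Weak reading: every mechanic m with some inspected-car has at least one inspected-car c such that repaired(m,c).
Per mechanic: m1:✓  m2:✓  m3:✓  m5:✓  m6:✓  m7:✓
Every mechanic in the restrictor has a witness.

True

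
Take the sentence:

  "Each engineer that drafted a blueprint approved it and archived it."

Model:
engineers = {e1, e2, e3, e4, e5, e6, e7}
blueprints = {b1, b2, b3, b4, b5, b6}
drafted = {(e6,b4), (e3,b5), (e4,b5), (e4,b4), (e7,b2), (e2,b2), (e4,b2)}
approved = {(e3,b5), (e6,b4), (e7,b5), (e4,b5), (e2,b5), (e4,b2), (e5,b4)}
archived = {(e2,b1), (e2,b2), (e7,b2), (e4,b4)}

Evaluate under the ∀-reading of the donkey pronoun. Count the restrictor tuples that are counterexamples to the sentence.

7

"it" takes "a blueprint" as antecedent — a donkey pronoun bound across the clause boundary.
Strong reading: for every (e,b) with drafted(e,b), approved(e,b) ∧ archived(e,b).
Restrictor pairs: (e2,b2) ✗  (e3,b5) ✗  (e4,b2) ✗  (e4,b4) ✗  (e4,b5) ✗  (e6,b4) ✗  (e7,b2) ✗
Counterexamples (restrictor pairs failing the scope): 7.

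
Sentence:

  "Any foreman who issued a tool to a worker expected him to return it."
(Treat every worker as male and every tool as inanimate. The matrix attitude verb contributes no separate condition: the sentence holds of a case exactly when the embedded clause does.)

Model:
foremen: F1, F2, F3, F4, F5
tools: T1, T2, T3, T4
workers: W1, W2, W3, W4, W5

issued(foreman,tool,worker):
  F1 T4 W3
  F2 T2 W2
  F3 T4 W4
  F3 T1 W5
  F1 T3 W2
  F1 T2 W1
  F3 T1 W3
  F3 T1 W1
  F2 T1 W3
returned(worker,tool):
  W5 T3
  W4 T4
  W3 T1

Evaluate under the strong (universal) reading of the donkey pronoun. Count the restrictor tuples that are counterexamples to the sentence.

"him" takes "a worker" as antecedent and "it" takes "a tool"; both are donkey pronouns co-varying with the restrictor.
Strong reading: for every (f,t,w) with issued(f,t,w), returned(w,t).
Restrictor triples: (F1,T2,W1)→returned(W1,T2) ✗  (F1,T3,W2)→returned(W2,T3) ✗  (F1,T4,W3)→returned(W3,T4) ✗  (F2,T1,W3)→returned(W3,T1) ✓  (F2,T2,W2)→returned(W2,T2) ✗  (F3,T1,W1)→returned(W1,T1) ✗  (F3,T1,W3)→returned(W3,T1) ✓  (F3,T1,W5)→returned(W5,T1) ✗  (F3,T4,W4)→returned(W4,T4) ✓
Counterexamples (restrictor triples failing the scope): 6.

6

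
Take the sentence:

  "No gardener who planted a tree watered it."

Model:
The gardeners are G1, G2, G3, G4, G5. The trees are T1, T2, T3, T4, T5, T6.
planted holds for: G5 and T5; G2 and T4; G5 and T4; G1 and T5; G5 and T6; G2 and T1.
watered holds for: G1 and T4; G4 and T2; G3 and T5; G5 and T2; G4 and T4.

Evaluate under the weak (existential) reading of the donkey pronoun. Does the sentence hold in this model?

True

"it" takes "a tree" as antecedent — a donkey pronoun bound across the clause boundary.
Truth condition: for no (g,t) with planted(g,t) does watered(g,t) hold.
Restrictor pairs — does the scope hold? (G1,T5):fails  (G2,T1):fails  (G2,T4):fails  (G5,T4):fails  (G5,T5):fails  (G5,T6):fails
Scope holds for no restrictor pair, so the sentence is true.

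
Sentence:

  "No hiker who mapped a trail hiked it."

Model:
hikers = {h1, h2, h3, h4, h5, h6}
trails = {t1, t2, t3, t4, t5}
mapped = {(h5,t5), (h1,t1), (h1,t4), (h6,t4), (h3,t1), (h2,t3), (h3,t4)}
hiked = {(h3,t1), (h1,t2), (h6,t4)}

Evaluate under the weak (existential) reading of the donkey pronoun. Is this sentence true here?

False

"it" takes "a trail" as antecedent — a donkey pronoun bound across the clause boundary.
Truth condition: for no (h,t) with mapped(h,t) does hiked(h,t) hold.
Restrictor pairs — does the scope hold? (h1,t1):fails  (h1,t4):fails  (h2,t3):fails  (h3,t1):holds  (h3,t4):fails  (h5,t5):fails  (h6,t4):holds
Scope holds for 2 pair(s), so the sentence is false.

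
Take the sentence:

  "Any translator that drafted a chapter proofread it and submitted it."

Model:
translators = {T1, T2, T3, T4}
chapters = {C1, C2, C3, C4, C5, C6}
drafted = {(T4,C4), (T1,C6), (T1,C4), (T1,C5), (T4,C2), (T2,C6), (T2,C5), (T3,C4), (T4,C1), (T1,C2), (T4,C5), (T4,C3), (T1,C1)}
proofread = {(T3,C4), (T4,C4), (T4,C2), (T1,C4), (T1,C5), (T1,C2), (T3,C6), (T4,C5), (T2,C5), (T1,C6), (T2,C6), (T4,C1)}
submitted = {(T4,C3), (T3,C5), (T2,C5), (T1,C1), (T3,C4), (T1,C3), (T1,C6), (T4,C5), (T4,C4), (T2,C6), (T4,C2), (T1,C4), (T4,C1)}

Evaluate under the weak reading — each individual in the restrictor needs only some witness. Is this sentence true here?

"it" takes "a chapter" as antecedent — a donkey pronoun bound across the clause boundary.
Weak reading: every translator t with some drafted-chapter has at least one drafted-chapter c such that proofread(t,c) ∧ submitted(t,c).
Per translator: T1:✓  T2:✓  T3:✓  T4:✓
Every translator in the restrictor has a witness.

True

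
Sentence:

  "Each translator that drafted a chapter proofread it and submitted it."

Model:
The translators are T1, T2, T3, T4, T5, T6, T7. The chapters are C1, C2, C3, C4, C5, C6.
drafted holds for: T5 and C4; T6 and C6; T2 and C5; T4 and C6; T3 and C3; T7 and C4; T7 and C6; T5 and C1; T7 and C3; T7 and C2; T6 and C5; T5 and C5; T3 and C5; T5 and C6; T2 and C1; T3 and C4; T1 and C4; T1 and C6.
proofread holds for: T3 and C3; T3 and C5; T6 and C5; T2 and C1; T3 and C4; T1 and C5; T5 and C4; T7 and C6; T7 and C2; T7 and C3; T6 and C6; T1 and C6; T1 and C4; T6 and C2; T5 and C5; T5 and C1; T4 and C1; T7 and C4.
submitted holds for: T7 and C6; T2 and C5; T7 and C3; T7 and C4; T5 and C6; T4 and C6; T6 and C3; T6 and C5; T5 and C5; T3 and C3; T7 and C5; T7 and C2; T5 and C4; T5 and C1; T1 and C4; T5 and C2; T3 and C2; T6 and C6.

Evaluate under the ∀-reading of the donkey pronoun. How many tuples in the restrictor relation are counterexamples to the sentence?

"it" takes "a chapter" as antecedent — a donkey pronoun bound across the clause boundary.
Strong reading: for every (t,c) with drafted(t,c), proofread(t,c) ∧ submitted(t,c).
Restrictor pairs: (T1,C4) ✓  (T1,C6) ✗  (T2,C1) ✗  (T2,C5) ✗  (T3,C3) ✓  (T3,C4) ✗  (T3,C5) ✗  (T4,C6) ✗  (T5,C1) ✓  (T5,C4) ✓  (T5,C5) ✓  (T5,C6) ✗  (T6,C5) ✓  (T6,C6) ✓  (T7,C2) ✓  (T7,C3) ✓  (T7,C4) ✓  (T7,C6) ✓
Counterexamples (restrictor pairs failing the scope): 7.

7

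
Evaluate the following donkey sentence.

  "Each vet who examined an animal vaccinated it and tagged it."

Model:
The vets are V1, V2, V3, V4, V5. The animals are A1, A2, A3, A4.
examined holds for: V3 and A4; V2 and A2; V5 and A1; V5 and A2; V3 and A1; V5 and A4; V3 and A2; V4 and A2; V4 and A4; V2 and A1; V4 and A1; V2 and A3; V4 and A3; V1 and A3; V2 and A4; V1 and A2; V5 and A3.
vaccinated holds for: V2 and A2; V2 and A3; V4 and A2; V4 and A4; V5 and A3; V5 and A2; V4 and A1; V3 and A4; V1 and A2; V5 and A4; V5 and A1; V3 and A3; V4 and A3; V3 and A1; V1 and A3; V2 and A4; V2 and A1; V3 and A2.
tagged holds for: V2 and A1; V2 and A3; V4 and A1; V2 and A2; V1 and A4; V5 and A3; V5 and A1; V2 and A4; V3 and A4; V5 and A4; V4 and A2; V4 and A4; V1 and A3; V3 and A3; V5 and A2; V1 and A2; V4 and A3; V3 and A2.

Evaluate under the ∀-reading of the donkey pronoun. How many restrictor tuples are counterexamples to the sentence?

1

"it" takes "an animal" as antecedent — a donkey pronoun bound across the clause boundary.
Strong reading: for every (v,a) with examined(v,a), vaccinated(v,a) ∧ tagged(v,a).
Restrictor pairs: (V1,A2) ✓  (V1,A3) ✓  (V2,A1) ✓  (V2,A2) ✓  (V2,A3) ✓  (V2,A4) ✓  (V3,A1) ✗  (V3,A2) ✓  (V3,A4) ✓  (V4,A1) ✓  (V4,A2) ✓  (V4,A3) ✓  (V4,A4) ✓  (V5,A1) ✓  (V5,A2) ✓  (V5,A3) ✓  (V5,A4) ✓
Counterexamples (restrictor pairs failing the scope): 1.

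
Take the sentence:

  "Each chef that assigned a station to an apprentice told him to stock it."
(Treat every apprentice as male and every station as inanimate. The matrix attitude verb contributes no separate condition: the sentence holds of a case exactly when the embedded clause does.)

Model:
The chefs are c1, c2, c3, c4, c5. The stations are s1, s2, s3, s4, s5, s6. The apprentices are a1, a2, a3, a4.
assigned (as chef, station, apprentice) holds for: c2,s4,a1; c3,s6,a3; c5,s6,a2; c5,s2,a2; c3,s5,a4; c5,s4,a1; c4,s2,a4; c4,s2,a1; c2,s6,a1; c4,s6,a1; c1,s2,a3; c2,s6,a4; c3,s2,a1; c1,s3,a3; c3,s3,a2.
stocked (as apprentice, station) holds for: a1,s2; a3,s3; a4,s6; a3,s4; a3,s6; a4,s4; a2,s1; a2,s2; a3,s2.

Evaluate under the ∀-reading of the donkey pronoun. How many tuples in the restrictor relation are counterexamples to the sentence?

8

"him" takes "an apprentice" as antecedent and "it" takes "a station"; both are donkey pronouns co-varying with the restrictor.
Strong reading: for every (c,s,a) with assigned(c,s,a), stocked(a,s).
Restrictor triples: (c1,s2,a3)→stocked(a3,s2) ✓  (c1,s3,a3)→stocked(a3,s3) ✓  (c2,s4,a1)→stocked(a1,s4) ✗  (c2,s6,a1)→stocked(a1,s6) ✗  (c2,s6,a4)→stocked(a4,s6) ✓  (c3,s2,a1)→stocked(a1,s2) ✓  (c3,s3,a2)→stocked(a2,s3) ✗  (c3,s5,a4)→stocked(a4,s5) ✗  (c3,s6,a3)→stocked(a3,s6) ✓  (c4,s2,a1)→stocked(a1,s2) ✓  (c4,s2,a4)→stocked(a4,s2) ✗  (c4,s6,a1)→stocked(a1,s6) ✗  (c5,s2,a2)→stocked(a2,s2) ✓  (c5,s4,a1)→stocked(a1,s4) ✗  (c5,s6,a2)→stocked(a2,s6) ✗
Counterexamples (restrictor triples failing the scope): 8.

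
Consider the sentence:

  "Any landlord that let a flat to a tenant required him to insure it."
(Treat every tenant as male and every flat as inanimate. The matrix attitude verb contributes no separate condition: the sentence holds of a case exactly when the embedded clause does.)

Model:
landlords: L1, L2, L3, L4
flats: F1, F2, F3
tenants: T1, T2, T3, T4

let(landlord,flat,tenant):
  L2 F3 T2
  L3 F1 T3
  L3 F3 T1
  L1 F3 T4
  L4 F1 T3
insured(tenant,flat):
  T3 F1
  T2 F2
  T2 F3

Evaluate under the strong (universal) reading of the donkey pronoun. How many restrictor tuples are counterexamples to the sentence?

2

"him" takes "a tenant" as antecedent and "it" takes "a flat"; both are donkey pronouns co-varying with the restrictor.
Strong reading: for every (l,f,t) with let(l,f,t), insured(t,f).
Restrictor triples: (L1,F3,T4)→insured(T4,F3) ✗  (L2,F3,T2)→insured(T2,F3) ✓  (L3,F1,T3)→insured(T3,F1) ✓  (L3,F3,T1)→insured(T1,F3) ✗  (L4,F1,T3)→insured(T3,F1) ✓
Counterexamples (restrictor triples failing the scope): 2.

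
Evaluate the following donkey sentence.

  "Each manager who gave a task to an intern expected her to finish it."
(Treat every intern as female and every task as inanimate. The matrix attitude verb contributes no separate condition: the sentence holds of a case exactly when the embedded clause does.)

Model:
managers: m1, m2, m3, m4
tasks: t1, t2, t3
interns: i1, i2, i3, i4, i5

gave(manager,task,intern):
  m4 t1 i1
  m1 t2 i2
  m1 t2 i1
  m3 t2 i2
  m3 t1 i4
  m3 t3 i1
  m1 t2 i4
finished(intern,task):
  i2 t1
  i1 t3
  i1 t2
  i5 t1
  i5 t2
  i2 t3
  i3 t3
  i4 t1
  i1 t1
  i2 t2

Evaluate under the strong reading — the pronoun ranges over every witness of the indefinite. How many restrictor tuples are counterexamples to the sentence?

1

"her" takes "an intern" as antecedent and "it" takes "a task"; both are donkey pronouns co-varying with the restrictor.
Strong reading: for every (m,t,i) with gave(m,t,i), finished(i,t).
Restrictor triples: (m1,t2,i1)→finished(i1,t2) ✓  (m1,t2,i2)→finished(i2,t2) ✓  (m1,t2,i4)→finished(i4,t2) ✗  (m3,t1,i4)→finished(i4,t1) ✓  (m3,t2,i2)→finished(i2,t2) ✓  (m3,t3,i1)→finished(i1,t3) ✓  (m4,t1,i1)→finished(i1,t1) ✓
Counterexamples (restrictor triples failing the scope): 1.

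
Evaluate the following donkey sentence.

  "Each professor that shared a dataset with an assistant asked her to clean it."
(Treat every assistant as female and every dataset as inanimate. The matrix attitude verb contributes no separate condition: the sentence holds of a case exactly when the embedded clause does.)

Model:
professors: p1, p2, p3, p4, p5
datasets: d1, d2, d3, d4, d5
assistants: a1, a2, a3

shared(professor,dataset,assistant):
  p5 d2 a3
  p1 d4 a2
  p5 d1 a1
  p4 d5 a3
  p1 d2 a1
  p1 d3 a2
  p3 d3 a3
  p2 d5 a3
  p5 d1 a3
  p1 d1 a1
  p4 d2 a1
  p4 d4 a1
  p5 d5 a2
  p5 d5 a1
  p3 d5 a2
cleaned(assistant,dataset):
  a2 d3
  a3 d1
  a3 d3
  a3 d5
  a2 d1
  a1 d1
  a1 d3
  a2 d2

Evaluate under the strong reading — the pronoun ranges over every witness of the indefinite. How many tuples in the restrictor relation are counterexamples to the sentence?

8

"her" takes "an assistant" as antecedent and "it" takes "a dataset"; both are donkey pronouns co-varying with the restrictor.
Strong reading: for every (p,d,a) with shared(p,d,a), cleaned(a,d).
Restrictor triples: (p1,d1,a1)→cleaned(a1,d1) ✓  (p1,d2,a1)→cleaned(a1,d2) ✗  (p1,d3,a2)→cleaned(a2,d3) ✓  (p1,d4,a2)→cleaned(a2,d4) ✗  (p2,d5,a3)→cleaned(a3,d5) ✓  (p3,d3,a3)→cleaned(a3,d3) ✓  (p3,d5,a2)→cleaned(a2,d5) ✗  (p4,d2,a1)→cleaned(a1,d2) ✗  (p4,d4,a1)→cleaned(a1,d4) ✗  (p4,d5,a3)→cleaned(a3,d5) ✓  (p5,d1,a1)→cleaned(a1,d1) ✓  (p5,d1,a3)→cleaned(a3,d1) ✓  (p5,d2,a3)→cleaned(a3,d2) ✗  (p5,d5,a1)→cleaned(a1,d5) ✗  (p5,d5,a2)→cleaned(a2,d5) ✗
Counterexamples (restrictor triples failing the scope): 8.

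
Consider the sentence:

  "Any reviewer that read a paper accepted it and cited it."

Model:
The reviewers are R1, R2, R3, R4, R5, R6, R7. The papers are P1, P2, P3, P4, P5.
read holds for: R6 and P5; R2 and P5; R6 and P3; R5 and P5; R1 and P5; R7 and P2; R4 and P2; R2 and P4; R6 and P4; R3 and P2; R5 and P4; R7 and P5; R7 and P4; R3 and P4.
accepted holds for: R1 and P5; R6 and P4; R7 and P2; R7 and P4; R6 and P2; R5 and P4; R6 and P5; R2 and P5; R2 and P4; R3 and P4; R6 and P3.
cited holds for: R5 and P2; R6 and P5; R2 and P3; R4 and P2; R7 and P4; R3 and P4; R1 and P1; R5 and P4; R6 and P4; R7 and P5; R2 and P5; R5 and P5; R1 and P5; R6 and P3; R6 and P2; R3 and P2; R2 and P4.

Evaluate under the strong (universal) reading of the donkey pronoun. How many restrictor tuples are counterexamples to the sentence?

5

"it" takes "a paper" as antecedent — a donkey pronoun bound across the clause boundary.
Strong reading: for every (r,p) with read(r,p), accepted(r,p) ∧ cited(r,p).
Restrictor pairs: (R1,P5) ✓  (R2,P4) ✓  (R2,P5) ✓  (R3,P2) ✗  (R3,P4) ✓  (R4,P2) ✗  (R5,P4) ✓  (R5,P5) ✗  (R6,P3) ✓  (R6,P4) ✓  (R6,P5) ✓  (R7,P2) ✗  (R7,P4) ✓  (R7,P5) ✗
Counterexamples (restrictor pairs failing the scope): 5.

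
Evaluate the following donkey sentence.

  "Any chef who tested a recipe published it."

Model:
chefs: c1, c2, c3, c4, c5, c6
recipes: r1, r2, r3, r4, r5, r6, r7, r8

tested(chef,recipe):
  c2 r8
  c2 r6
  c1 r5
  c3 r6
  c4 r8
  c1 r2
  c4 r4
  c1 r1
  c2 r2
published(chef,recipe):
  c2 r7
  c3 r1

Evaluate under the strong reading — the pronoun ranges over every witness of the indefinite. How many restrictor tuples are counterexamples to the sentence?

9

"it" takes "a recipe" as antecedent — a donkey pronoun bound across the clause boundary.
Strong reading: for every (c,r) with tested(c,r), published(c,r).
Restrictor pairs: (c1,r1) ✗  (c1,r2) ✗  (c1,r5) ✗  (c2,r2) ✗  (c2,r6) ✗  (c2,r8) ✗  (c3,r6) ✗  (c4,r4) ✗  (c4,r8) ✗
Counterexamples (restrictor pairs failing the scope): 9.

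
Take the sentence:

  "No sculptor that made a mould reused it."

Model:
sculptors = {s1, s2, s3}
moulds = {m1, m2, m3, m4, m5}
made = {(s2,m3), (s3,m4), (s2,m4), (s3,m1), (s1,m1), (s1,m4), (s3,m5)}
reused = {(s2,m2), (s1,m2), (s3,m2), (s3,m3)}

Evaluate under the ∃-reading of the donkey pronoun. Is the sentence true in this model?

"it" takes "a mould" as antecedent — a donkey pronoun bound across the clause boundary.
Truth condition: for no (s,m) with made(s,m) does reused(s,m) hold.
Restrictor pairs — does the scope hold? (s1,m1):fails  (s1,m4):fails  (s2,m3):fails  (s2,m4):fails  (s3,m1):fails  (s3,m4):fails  (s3,m5):fails
Scope holds for no restrictor pair, so the sentence is true.

True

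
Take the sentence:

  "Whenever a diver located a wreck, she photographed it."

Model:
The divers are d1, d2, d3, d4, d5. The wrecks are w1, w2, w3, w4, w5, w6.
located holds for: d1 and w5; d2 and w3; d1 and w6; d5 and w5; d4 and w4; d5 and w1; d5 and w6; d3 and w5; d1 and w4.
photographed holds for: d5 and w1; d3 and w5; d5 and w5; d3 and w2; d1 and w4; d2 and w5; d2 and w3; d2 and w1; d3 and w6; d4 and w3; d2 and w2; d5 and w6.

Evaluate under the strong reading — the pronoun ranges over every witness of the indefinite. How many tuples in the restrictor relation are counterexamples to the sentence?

"it" takes "a wreck" as antecedent — a donkey pronoun bound across the clause boundary.
Strong reading: for every (d,w) with located(d,w), photographed(d,w).
Restrictor pairs: (d1,w4) ✓  (d1,w5) ✗  (d1,w6) ✗  (d2,w3) ✓  (d3,w5) ✓  (d4,w4) ✗  (d5,w1) ✓  (d5,w5) ✓  (d5,w6) ✓
Counterexamples (restrictor pairs failing the scope): 3.

3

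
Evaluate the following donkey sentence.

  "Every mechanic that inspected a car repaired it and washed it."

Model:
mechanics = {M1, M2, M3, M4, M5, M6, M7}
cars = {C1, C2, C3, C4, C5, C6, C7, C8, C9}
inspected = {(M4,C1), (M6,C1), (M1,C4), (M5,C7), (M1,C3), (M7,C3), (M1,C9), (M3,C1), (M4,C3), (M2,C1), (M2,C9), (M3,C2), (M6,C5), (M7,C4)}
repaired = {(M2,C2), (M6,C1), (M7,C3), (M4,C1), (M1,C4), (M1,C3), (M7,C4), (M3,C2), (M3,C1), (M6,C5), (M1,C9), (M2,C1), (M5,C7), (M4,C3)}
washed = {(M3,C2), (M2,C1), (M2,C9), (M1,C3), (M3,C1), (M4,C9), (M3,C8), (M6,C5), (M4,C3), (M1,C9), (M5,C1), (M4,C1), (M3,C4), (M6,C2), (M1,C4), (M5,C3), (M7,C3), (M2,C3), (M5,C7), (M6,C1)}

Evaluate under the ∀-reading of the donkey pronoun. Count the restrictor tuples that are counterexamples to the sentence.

"it" takes "a car" as antecedent — a donkey pronoun bound across the clause boundary.
Strong reading: for every (m,c) with inspected(m,c), repaired(m,c) ∧ washed(m,c).
Restrictor pairs: (M1,C3) ✓  (M1,C4) ✓  (M1,C9) ✓  (M2,C1) ✓  (M2,C9) ✗  (M3,C1) ✓  (M3,C2) ✓  (M4,C1) ✓  (M4,C3) ✓  (M5,C7) ✓  (M6,C1) ✓  (M6,C5) ✓  (M7,C3) ✓  (M7,C4) ✗
Counterexamples (restrictor pairs failing the scope): 2.

2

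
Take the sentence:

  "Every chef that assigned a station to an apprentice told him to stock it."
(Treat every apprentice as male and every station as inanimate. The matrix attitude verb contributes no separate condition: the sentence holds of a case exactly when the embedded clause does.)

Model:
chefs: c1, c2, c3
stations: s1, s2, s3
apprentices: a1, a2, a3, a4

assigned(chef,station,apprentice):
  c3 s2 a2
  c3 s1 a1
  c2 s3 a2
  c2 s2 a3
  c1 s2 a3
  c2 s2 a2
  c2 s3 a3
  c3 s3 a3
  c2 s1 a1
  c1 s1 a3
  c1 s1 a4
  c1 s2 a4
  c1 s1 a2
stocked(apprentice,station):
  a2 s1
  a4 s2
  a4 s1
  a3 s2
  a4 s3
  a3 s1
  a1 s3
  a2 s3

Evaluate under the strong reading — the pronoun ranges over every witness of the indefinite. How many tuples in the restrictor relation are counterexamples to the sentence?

6

"him" takes "an apprentice" as antecedent and "it" takes "a station"; both are donkey pronouns co-varying with the restrictor.
Strong reading: for every (c,s,a) with assigned(c,s,a), stocked(a,s).
Restrictor triples: (c1,s1,a2)→stocked(a2,s1) ✓  (c1,s1,a3)→stocked(a3,s1) ✓  (c1,s1,a4)→stocked(a4,s1) ✓  (c1,s2,a3)→stocked(a3,s2) ✓  (c1,s2,a4)→stocked(a4,s2) ✓  (c2,s1,a1)→stocked(a1,s1) ✗  (c2,s2,a2)→stocked(a2,s2) ✗  (c2,s2,a3)→stocked(a3,s2) ✓  (c2,s3,a2)→stocked(a2,s3) ✓  (c2,s3,a3)→stocked(a3,s3) ✗  (c3,s1,a1)→stocked(a1,s1) ✗  (c3,s2,a2)→stocked(a2,s2) ✗  (c3,s3,a3)→stocked(a3,s3) ✗
Counterexamples (restrictor triples failing the scope): 6.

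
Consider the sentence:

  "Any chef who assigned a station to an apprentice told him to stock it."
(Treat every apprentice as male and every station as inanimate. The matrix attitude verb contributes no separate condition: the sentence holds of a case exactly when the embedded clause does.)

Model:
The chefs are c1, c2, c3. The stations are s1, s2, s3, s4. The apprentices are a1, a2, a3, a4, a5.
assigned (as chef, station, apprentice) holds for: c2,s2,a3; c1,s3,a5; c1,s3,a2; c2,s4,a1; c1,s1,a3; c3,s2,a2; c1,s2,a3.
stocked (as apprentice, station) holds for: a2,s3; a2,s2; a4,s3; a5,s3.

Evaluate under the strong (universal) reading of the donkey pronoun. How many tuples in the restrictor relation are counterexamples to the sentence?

4

"him" takes "an apprentice" as antecedent and "it" takes "a station"; both are donkey pronouns co-varying with the restrictor.
Strong reading: for every (c,s,a) with assigned(c,s,a), stocked(a,s).
Restrictor triples: (c1,s1,a3)→stocked(a3,s1) ✗  (c1,s2,a3)→stocked(a3,s2) ✗  (c1,s3,a2)→stocked(a2,s3) ✓  (c1,s3,a5)→stocked(a5,s3) ✓  (c2,s2,a3)→stocked(a3,s2) ✗  (c2,s4,a1)→stocked(a1,s4) ✗  (c3,s2,a2)→stocked(a2,s2) ✓
Counterexamples (restrictor triples failing the scope): 4.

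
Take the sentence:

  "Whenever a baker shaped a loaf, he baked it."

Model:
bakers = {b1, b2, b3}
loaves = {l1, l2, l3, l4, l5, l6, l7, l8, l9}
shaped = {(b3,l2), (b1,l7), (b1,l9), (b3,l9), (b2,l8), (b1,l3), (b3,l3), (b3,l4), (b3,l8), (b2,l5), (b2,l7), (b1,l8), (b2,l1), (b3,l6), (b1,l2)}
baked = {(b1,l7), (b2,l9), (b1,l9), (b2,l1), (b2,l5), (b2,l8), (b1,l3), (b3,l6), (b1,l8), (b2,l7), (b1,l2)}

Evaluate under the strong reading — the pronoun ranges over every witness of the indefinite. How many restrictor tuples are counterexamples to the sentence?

"it" takes "a loaf" as antecedent — a donkey pronoun bound across the clause boundary.
Strong reading: for every (b,l) with shaped(b,l), baked(b,l).
Restrictor pairs: (b1,l2) ✓  (b1,l3) ✓  (b1,l7) ✓  (b1,l8) ✓  (b1,l9) ✓  (b2,l1) ✓  (b2,l5) ✓  (b2,l7) ✓  (b2,l8) ✓  (b3,l2) ✗  (b3,l3) ✗  (b3,l4) ✗  (b3,l6) ✓  (b3,l8) ✗  (b3,l9) ✗
Counterexamples (restrictor pairs failing the scope): 5.

5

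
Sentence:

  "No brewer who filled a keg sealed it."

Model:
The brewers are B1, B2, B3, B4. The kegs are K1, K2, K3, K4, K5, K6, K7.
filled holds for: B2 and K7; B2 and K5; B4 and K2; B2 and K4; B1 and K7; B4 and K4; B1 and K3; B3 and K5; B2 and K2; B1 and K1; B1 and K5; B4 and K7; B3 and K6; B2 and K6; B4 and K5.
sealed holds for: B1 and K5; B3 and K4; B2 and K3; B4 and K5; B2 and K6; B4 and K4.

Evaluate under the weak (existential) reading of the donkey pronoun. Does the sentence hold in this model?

"it" takes "a keg" as antecedent — a donkey pronoun bound across the clause boundary.
Truth condition: for no (b,k) with filled(b,k) does sealed(b,k) hold.
Restrictor pairs — does the scope hold? (B1,K1):fails  (B1,K3):fails  (B1,K5):holds  (B1,K7):fails  (B2,K2):fails  (B2,K4):fails  (B2,K5):fails  (B2,K6):holds  (B2,K7):fails  (B3,K5):fails  (B3,K6):fails  (B4,K2):fails  (B4,K4):holds  (B4,K5):holds  (B4,K7):fails
Scope holds for 4 pair(s), so the sentence is false.

False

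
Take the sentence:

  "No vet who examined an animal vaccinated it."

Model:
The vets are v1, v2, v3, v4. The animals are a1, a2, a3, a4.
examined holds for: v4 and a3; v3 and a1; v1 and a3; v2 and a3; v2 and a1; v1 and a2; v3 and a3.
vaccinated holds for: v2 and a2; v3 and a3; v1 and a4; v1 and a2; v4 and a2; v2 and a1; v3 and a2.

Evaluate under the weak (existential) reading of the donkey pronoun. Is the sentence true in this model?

False

"it" takes "an animal" as antecedent — a donkey pronoun bound across the clause boundary.
Truth condition: for no (v,a) with examined(v,a) does vaccinated(v,a) hold.
Restrictor pairs — does the scope hold? (v1,a2):holds  (v1,a3):fails  (v2,a1):holds  (v2,a3):fails  (v3,a1):fails  (v3,a3):holds  (v4,a3):fails
Scope holds for 3 pair(s), so the sentence is false.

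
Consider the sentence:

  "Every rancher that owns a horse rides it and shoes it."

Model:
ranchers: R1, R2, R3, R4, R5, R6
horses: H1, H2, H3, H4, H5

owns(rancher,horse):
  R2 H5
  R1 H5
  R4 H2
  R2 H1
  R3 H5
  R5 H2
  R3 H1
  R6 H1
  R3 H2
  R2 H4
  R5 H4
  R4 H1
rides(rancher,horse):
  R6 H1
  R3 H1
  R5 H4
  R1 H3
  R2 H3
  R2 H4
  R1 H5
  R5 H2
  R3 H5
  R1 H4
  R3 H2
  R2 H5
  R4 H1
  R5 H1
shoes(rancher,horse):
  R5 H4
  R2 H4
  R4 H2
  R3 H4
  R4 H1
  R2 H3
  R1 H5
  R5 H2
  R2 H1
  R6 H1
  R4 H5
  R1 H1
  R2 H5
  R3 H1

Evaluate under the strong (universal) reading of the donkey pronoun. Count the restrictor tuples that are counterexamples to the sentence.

"it" takes "a horse" as antecedent — a donkey pronoun bound across the clause boundary.
Strong reading: for every (r,h) with owns(r,h), rides(r,h) ∧ shoes(r,h).
Restrictor pairs: (R1,H5) ✓  (R2,H1) ✗  (R2,H4) ✓  (R2,H5) ✓  (R3,H1) ✓  (R3,H2) ✗  (R3,H5) ✗  (R4,H1) ✓  (R4,H2) ✗  (R5,H2) ✓  (R5,H4) ✓  (R6,H1) ✓
Counterexamples (restrictor pairs failing the scope): 4.

4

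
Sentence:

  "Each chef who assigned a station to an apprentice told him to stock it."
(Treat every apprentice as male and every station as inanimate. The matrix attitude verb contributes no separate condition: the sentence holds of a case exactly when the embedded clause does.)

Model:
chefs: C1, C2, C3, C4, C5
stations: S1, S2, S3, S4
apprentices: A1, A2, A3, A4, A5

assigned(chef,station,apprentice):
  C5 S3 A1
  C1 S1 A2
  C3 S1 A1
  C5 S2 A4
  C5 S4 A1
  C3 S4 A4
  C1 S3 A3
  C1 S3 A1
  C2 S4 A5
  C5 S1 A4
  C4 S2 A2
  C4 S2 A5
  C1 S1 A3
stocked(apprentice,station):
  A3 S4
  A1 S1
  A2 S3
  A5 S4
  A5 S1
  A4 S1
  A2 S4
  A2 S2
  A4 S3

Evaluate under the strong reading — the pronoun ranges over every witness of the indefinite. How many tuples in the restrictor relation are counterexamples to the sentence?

9

"him" takes "an apprentice" as antecedent and "it" takes "a station"; both are donkey pronouns co-varying with the restrictor.
Strong reading: for every (c,s,a) with assigned(c,s,a), stocked(a,s).
Restrictor triples: (C1,S1,A2)→stocked(A2,S1) ✗  (C1,S1,A3)→stocked(A3,S1) ✗  (C1,S3,A1)→stocked(A1,S3) ✗  (C1,S3,A3)→stocked(A3,S3) ✗  (C2,S4,A5)→stocked(A5,S4) ✓  (C3,S1,A1)→stocked(A1,S1) ✓  (C3,S4,A4)→stocked(A4,S4) ✗  (C4,S2,A2)→stocked(A2,S2) ✓  (C4,S2,A5)→stocked(A5,S2) ✗  (C5,S1,A4)→stocked(A4,S1) ✓  (C5,S2,A4)→stocked(A4,S2) ✗  (C5,S3,A1)→stocked(A1,S3) ✗  (C5,S4,A1)→stocked(A1,S4) ✗
Counterexamples (restrictor triples failing the scope): 9.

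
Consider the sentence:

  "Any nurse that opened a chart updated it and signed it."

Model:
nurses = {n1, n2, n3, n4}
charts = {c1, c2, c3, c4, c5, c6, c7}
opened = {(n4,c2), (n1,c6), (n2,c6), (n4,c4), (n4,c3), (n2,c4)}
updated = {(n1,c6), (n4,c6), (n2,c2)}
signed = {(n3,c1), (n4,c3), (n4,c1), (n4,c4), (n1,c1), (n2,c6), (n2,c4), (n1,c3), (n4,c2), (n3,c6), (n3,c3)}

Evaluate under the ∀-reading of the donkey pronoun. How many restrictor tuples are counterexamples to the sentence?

6

"it" takes "a chart" as antecedent — a donkey pronoun bound across the clause boundary.
Strong reading: for every (n,c) with opened(n,c), updated(n,c) ∧ signed(n,c).
Restrictor pairs: (n1,c6) ✗  (n2,c4) ✗  (n2,c6) ✗  (n4,c2) ✗  (n4,c3) ✗  (n4,c4) ✗
Counterexamples (restrictor pairs failing the scope): 6.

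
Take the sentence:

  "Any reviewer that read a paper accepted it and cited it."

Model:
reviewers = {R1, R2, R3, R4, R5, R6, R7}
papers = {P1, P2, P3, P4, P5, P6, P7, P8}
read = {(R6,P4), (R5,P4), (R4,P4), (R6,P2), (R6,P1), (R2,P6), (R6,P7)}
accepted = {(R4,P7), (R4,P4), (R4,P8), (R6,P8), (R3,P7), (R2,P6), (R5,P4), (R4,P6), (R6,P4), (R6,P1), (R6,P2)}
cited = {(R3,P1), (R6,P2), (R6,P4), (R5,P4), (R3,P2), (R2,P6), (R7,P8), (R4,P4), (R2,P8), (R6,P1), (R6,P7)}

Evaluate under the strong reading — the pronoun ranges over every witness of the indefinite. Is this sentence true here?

False

"it" takes "a paper" as antecedent — a donkey pronoun bound across the clause boundary.
Strong reading: for every (r,p) with read(r,p), accepted(r,p) ∧ cited(r,p).
Restrictor pairs: (R2,P6) ✓  (R4,P4) ✓  (R5,P4) ✓  (R6,P1) ✓  (R6,P2) ✓  (R6,P4) ✓  (R6,P7) ✗
Counterexample: (R6,P7) is in read but fails the scope.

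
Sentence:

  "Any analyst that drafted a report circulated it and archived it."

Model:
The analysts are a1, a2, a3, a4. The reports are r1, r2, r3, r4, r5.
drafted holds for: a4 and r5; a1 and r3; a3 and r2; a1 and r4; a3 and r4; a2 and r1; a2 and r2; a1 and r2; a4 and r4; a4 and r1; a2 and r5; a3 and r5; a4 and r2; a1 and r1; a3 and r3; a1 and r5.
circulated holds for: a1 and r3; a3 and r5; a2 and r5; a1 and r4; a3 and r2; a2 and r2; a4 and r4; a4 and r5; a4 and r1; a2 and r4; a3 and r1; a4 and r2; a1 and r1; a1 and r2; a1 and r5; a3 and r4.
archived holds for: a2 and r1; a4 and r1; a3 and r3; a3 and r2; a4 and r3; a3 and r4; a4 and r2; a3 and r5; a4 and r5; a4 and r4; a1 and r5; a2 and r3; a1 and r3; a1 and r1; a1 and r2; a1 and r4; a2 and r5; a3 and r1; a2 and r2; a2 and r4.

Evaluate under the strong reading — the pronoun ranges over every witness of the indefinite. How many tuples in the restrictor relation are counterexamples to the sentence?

2

"it" takes "a report" as antecedent — a donkey pronoun bound across the clause boundary.
Strong reading: for every (a,r) with drafted(a,r), circulated(a,r) ∧ archived(a,r).
Restrictor pairs: (a1,r1) ✓  (a1,r2) ✓  (a1,r3) ✓  (a1,r4) ✓  (a1,r5) ✓  (a2,r1) ✗  (a2,r2) ✓  (a2,r5) ✓  (a3,r2) ✓  (a3,r3) ✗  (a3,r4) ✓  (a3,r5) ✓  (a4,r1) ✓  (a4,r2) ✓  (a4,r4) ✓  (a4,r5) ✓
Counterexamples (restrictor pairs failing the scope): 2.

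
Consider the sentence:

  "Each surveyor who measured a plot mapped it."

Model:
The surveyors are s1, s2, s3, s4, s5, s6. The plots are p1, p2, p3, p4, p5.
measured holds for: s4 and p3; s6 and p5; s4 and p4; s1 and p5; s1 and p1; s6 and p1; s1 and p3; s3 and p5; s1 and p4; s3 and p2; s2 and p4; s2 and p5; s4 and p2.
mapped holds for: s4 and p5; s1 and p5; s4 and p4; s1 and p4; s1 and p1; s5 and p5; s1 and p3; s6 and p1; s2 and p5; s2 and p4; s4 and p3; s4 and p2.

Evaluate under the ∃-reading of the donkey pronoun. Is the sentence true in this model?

"it" takes "a plot" as antecedent — a donkey pronoun bound across the clause boundary.
Weak reading: every surveyor s with some measured-plot has at least one measured-plot p such that mapped(s,p).
Per surveyor: s1:✓  s2:✓  s3:✗  s4:✓  s6:✓
s3 has no witness among its measured-plots.

False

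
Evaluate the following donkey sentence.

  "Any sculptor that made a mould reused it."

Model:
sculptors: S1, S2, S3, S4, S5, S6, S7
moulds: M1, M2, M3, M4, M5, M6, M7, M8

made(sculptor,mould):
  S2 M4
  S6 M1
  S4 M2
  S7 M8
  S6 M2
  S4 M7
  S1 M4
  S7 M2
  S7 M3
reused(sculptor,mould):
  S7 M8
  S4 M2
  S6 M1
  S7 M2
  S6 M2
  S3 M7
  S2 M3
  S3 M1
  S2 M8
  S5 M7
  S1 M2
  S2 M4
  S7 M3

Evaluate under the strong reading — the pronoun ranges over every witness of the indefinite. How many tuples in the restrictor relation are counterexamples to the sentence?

2

"it" takes "a mould" as antecedent — a donkey pronoun bound across the clause boundary.
Strong reading: for every (s,m) with made(s,m), reused(s,m).
Restrictor pairs: (S1,M4) ✗  (S2,M4) ✓  (S4,M2) ✓  (S4,M7) ✗  (S6,M1) ✓  (S6,M2) ✓  (S7,M2) ✓  (S7,M3) ✓  (S7,M8) ✓
Counterexamples (restrictor pairs failing the scope): 2.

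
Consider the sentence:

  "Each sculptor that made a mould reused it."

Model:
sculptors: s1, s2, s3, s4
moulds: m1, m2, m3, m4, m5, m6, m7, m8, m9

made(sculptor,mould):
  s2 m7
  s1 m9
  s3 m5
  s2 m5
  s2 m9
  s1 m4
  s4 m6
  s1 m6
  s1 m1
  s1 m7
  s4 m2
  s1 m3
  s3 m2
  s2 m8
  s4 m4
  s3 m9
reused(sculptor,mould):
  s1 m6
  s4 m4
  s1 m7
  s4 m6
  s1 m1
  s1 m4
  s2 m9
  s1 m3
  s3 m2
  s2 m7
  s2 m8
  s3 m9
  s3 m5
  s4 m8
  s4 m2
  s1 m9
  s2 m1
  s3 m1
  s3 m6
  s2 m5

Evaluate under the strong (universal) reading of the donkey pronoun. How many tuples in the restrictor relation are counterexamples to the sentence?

"it" takes "a mould" as antecedent — a donkey pronoun bound across the clause boundary.
Strong reading: for every (s,m) with made(s,m), reused(s,m).
Restrictor pairs: (s1,m1) ✓  (s1,m3) ✓  (s1,m4) ✓  (s1,m6) ✓  (s1,m7) ✓  (s1,m9) ✓  (s2,m5) ✓  (s2,m7) ✓  (s2,m8) ✓  (s2,m9) ✓  (s3,m2) ✓  (s3,m5) ✓  (s3,m9) ✓  (s4,m2) ✓  (s4,m4) ✓  (s4,m6) ✓
Counterexamples (restrictor pairs failing the scope): 0.

0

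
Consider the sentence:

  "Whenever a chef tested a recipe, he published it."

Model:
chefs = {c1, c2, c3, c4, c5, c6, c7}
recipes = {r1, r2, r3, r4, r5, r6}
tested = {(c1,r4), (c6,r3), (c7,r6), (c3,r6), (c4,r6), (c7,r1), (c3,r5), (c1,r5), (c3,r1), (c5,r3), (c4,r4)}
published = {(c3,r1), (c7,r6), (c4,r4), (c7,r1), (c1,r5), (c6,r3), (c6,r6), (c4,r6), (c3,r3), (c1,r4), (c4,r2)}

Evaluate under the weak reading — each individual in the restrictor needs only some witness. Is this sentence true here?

False

"it" takes "a recipe" as antecedent — a donkey pronoun bound across the clause boundary.
Weak reading: every chef c with some tested-recipe has at least one tested-recipe r such that published(c,r).
Per chef: c1:✓  c3:✓  c4:✓  c5:✗  c6:✓  c7:✓
c5 has no witness among its tested-recipes.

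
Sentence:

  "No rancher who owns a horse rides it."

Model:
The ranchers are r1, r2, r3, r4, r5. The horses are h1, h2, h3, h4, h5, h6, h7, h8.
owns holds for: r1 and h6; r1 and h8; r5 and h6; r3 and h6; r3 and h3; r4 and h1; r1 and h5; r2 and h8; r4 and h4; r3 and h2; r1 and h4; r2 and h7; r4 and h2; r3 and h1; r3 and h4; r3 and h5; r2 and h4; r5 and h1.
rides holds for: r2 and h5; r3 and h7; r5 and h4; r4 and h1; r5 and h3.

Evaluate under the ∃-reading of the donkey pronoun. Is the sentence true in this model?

False

"it" takes "a horse" as antecedent — a donkey pronoun bound across the clause boundary.
Truth condition: for no (r,h) with owns(r,h) does rides(r,h) hold.
Restrictor pairs — does the scope hold? (r1,h4):fails  (r1,h5):fails  (r1,h6):fails  (r1,h8):fails  (r2,h4):fails  (r2,h7):fails  (r2,h8):fails  (r3,h1):fails  (r3,h2):fails  (r3,h3):fails  (r3,h4):fails  (r3,h5):fails  (r3,h6):fails  (r4,h1):holds  (r4,h2):fails  (r4,h4):fails  (r5,h1):fails  (r5,h6):fails
Scope holds for 1 pair(s), so the sentence is false.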